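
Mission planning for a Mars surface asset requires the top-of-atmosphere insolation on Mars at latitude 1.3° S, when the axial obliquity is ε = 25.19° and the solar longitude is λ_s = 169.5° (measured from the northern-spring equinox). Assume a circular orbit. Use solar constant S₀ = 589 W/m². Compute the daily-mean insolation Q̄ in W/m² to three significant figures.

Q̄ ≈ 186 W/m²

Solar declination: sin δ = sin ε · sin λ_s = sin 25.19° × sin 169.5° = 0.07756, so δ = +4.449°.
cos H₀ = −tan(-1.3°) tan(+4.449°) = 0.0018, H₀ = 1.5690 rad.
Bracket: H₀ sin φ sin δ + cos φ cos δ sin H₀ = 1.5690×-0.02269×0.07756 + 0.99974×0.99699×1.00000 = -0.002761 + 0.996731 = 0.993970.
Q̄ = (S₀/π) × [bracket] = (589/π) × 0.993970 = 186.4 W/m².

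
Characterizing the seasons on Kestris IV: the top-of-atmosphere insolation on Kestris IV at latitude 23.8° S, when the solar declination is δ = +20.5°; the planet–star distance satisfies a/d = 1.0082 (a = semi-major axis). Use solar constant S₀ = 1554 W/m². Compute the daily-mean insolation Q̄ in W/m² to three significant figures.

Q̄ ≈ 325 W/m²

cos H₀ = −tan(-23.8°) tan(+20.500°) = 0.1649, H₀ = 1.4051 rad.
Bracket: H₀ sin φ sin δ + cos φ cos δ sin H₀ = 1.4051×-0.40355×0.35021 + 0.91496×0.93667×0.98631 = -0.198579 + 0.845283 = 0.646704.
Inverse-square distance factor (a/d)² = 1.0082² = 1.016467.
Q̄ = (S₀/π) × 1.016467 × [bracket] = (1554/π) × 1.016467 × 0.646704 = 325.2 W/m².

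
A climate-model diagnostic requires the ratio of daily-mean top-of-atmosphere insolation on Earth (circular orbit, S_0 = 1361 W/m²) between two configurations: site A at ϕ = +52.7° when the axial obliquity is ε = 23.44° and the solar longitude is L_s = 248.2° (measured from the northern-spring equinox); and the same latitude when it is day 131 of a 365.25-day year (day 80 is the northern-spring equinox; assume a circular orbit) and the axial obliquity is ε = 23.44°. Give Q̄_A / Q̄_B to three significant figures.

— Configuration A (ϕ=+52.7°):
Solar declination: sin δ = sin ε · sin L_s = sin 23.44° × sin 248.2° = -0.36934, so δ = -21.675°.
cos h₀ = −tan(+52.7°) tan(-21.675°) = 0.5217, h₀ = 1.0219 rad.
Bracket: h₀ sin ϕ sin δ + cos ϕ cos δ sin h₀ = 1.0219×0.79547×-0.36934 + 0.60599×0.92929×0.85312 = -0.300233 + 0.480426 = 0.180193.
Q̄ = (S_0/π) × [bracket] = (1361/π) × 0.180193 = 78.063 W/m².
— Configuration B (ϕ=+52.7°):
Solar longitude: L_s = 360° × (131 − 80)/365.25 = 50.267°.
sin δ = sin 23.44° × sin 50.267° = 0.30591, so δ = +17.813°.
cos h₀ = −tan(+52.7°) tan(+17.813°) = -0.4218, h₀ = 2.0062 rad.
Bracket: h₀ sin ϕ sin δ + cos ϕ cos δ sin h₀ = 2.0062×0.79547×0.30591 + 0.60599×0.95206×0.90669 = 0.488193 + 0.523105 = 1.011298.
Q̄ = (S_0/π) × [bracket] = (1361/π) × 1.011298 = 438.11 W/m².
Ratio Q̄_A / Q̄_B = 78.063 / 438.11 = 0.1782.

Q̄_A / Q̄_B ≈ 0.178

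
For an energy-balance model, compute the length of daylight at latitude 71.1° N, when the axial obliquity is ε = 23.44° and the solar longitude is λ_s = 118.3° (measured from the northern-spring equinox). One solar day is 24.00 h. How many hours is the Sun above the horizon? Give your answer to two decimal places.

24.00 h

Solar declination: sin δ = sin ε · sin λ_s = sin 23.44° × sin 118.3° = 0.35024, so δ = +20.502°.
Sunrise equation: cos H₀ = −tan φ · tan δ = -1.0922 ≤ −1, so the Sun never sets (polar day) and H₀ = π.
Daylight = 2H₀/(2π) × 24.00 h = (3.1416/π) × 24.00 = 24.00 h.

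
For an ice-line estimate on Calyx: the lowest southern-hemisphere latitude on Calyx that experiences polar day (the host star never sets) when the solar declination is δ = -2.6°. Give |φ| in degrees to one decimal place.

Polar day requires cos H₀ = −tan φ tan δ ≤ −1, i.e. tan φ tan δ ≥ 1.
The boundary is |tan φ| · |tan δ| = 1, so |φ| = 90° − |δ| = 90° − 2.6° = 87.4° in the southern hemisphere.

|φ| = 87.4°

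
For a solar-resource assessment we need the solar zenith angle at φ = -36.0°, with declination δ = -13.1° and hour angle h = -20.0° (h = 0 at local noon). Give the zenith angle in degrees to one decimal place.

θ_z = 29.1°

cos θ_z = sin φ sin δ + cos φ cos δ cos h = 0.133222 + 0.740443 = 0.873665.
θ_z = arccos(0.873665) = 29.1°.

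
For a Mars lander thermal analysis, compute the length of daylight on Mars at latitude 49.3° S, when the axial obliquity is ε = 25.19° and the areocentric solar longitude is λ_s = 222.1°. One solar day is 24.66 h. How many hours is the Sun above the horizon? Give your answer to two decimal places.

15.10 h

sin δ = sin 25.19° × sin 222.1° = -0.28535, so δ = -16.580°.
cos H₀ = −tan φ · tan δ = −tan(-49.3°) × tan(-16.580°) = -0.3461, so H₀ = 1.9242 rad = 110.25°.
Daylight = 2H₀/(2π) × 24.66 h = (1.9242/π) × 24.66 = 15.10 h.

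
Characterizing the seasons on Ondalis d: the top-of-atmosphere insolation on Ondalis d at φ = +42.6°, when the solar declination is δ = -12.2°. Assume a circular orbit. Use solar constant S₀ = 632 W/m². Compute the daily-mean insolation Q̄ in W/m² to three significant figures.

Q̄ ≈ 102 W/m²

cos H₀ = −tan(+42.6°) tan(-12.200°) = 0.1988, H₀ = 1.3706 rad.
Bracket: H₀ sin φ sin δ + cos φ cos δ sin H₀ = 1.3706×0.67688×-0.21132 + 0.73610×0.97742×0.98004 = -0.196048 + 0.705118 = 0.509070.
Q̄ = (S₀/π) × [bracket] = (632/π) × 0.509070 = 102.4 W/m².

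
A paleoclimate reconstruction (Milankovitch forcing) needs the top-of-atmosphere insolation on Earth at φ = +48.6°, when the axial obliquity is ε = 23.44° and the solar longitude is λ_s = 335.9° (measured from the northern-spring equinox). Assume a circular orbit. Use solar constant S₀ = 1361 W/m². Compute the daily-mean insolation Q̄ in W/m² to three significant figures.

Solar declination: sin δ = sin ε · sin λ_s = sin 23.44° × sin 335.9° = -0.16243, so δ = -9.348°.
cos H₀ = −tan(+48.6°) tan(-9.348°) = 0.1867, H₀ = 1.3830 rad.
Bracket: H₀ sin φ sin δ + cos φ cos δ sin H₀ = 1.3830×0.75011×-0.16243 + 0.66131×0.98672×0.98241 = -0.168505 + 0.641050 = 0.472545.
Q̄ = (S₀/π) × [bracket] = (1361/π) × 0.472545 = 204.7 W/m².

Q̄ ≈ 205 W/m²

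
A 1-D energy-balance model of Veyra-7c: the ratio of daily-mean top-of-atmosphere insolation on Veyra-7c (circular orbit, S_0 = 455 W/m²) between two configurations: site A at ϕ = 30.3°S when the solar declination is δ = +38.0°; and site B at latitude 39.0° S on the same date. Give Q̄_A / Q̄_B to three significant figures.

Q̄_A / Q̄_B ≈ 2.02

— Configuration A (ϕ=-30.3°):
cos h₀ = −tan(-30.3°) tan(+38.000°) = 0.4565, h₀ = 1.0967 rad.
Bracket: h₀ sin ϕ sin δ + cos ϕ cos δ sin h₀ = 1.0967×-0.50453×0.61566 + 0.86340×0.78801×0.88970 = -0.340656 + 0.605323 = 0.264667.
Q̄ = (S_0/π) × [bracket] = (455/π) × 0.264667 = 38.332 W/m².
— Configuration B (ϕ=-39.0°):
cos h₀ = −tan(-39.0°) tan(+38.000°) = 0.6327, h₀ = 0.8858 rad.
Bracket: h₀ sin ϕ sin δ + cos ϕ cos δ sin h₀ = 0.8858×-0.62932×0.61566 + 0.77715×0.78801×0.77442 = -0.343201 + 0.474256 = 0.131055.
Q̄ = (S_0/π) × [bracket] = (455/π) × 0.131055 = 18.981 W/m².
Ratio Q̄_A / Q̄_B = 38.332 / 18.981 = 2.019.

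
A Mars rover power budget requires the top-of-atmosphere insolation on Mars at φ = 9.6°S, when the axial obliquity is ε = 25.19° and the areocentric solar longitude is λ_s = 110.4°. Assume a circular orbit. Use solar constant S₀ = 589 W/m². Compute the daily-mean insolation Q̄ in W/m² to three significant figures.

Q̄ ≈ 150 W/m²

sin δ = sin 25.19° × sin 110.4° = 0.39893, so δ = +23.511°.
cos H₀ = −tan(-9.6°) tan(+23.511°) = 0.0736, H₀ = 1.4971 rad.
Bracket: H₀ sin φ sin δ + cos φ cos δ sin H₀ = 1.4971×-0.16677×0.39893 + 0.98600×0.91698×0.99729 = -0.099601 + 0.901692 = 0.802091.
Q̄ = (S₀/π) × [bracket] = (589/π) × 0.802091 = 150.4 W/m².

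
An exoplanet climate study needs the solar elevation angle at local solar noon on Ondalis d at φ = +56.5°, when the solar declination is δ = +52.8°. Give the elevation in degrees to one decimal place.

At local noon the hour angle is zero, so the zenith angle equals |φ − δ| = |+56.5° − (+52.800°)| = 3.700°.
Elevation = 90° − 3.700° = 86.3°.

86.3°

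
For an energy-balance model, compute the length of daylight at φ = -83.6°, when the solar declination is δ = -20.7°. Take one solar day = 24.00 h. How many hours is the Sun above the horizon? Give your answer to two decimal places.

Sunrise equation: cos H₀ = −tan φ · tan δ = -3.3688 ≤ −1, so the Sun never sets (polar day) and H₀ = π.
Daylight = 2H₀/(2π) × 24.00 h = (3.1416/π) × 24.00 = 24.00 h.

24.00 h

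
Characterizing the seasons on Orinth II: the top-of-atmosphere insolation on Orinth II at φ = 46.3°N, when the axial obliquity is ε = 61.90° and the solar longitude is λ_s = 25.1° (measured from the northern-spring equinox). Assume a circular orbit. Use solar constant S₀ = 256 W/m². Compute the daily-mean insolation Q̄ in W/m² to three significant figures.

Q̄ ≈ 91.6 W/m²

Solar declination: sin δ = sin ε · sin λ_s = sin 61.90° × sin 25.1° = 0.37420, so δ = +21.975°.
cos H₀ = −tan(+46.3°) tan(+21.975°) = -0.4223, H₀ = 2.0067 rad.
Bracket: H₀ sin φ sin δ + cos φ cos δ sin H₀ = 2.0067×0.72297×0.37420 + 0.69088×0.92735×0.90648 = 0.542883 + 0.580770 = 1.123653.
Q̄ = (S₀/π) × [bracket] = (256/π) × 1.123653 = 91.56 W/m².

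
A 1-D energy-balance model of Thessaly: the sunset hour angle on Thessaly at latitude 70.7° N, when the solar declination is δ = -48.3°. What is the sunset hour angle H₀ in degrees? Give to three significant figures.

H₀ = 0.00°

cos H₀ = −tan φ · tan δ = 3.2050 ≥ 1, so the host star never rises (polar night) and H₀ = 0.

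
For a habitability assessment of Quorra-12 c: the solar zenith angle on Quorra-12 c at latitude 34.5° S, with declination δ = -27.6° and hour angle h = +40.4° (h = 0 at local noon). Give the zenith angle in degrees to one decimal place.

cos θ_z = sin ϕ sin δ + cos ϕ cos δ cos h = 0.262414 + 0.556185 = 0.818599.
θ_z = arccos(0.818599) = 35.1°.

θ_z = 35.1°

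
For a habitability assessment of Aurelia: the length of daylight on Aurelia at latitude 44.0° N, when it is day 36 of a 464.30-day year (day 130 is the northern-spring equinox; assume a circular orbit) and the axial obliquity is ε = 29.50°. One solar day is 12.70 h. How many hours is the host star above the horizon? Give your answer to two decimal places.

4.16 h

Solar longitude: L_s = 360° × (36 − 130)/464.30 = -72.884°, i.e. -72.884° + 360° = 287.116°.
sin δ = sin 29.50° × sin 287.116° = -0.47061, so δ = -28.074°.
cos h₀ = −tan ϕ · tan δ = −tan(+44.0°) × tan(-28.074°) = 0.5151, so h₀ = 1.0297 rad = 59.00°.
Daylight = 2h₀/(2π) × 12.70 h = (1.0297/π) × 12.70 = 4.16 h.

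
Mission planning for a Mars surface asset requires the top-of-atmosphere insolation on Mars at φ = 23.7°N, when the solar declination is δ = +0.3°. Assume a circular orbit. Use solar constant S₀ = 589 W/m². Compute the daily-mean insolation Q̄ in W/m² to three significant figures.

cos H₀ = −tan(+23.7°) tan(+0.300°) = -0.0023, H₀ = 1.5731 rad.
Bracket: H₀ sin φ sin δ + cos φ cos δ sin H₀ = 1.5731×0.40195×0.00524 + 0.91566×0.99999×1.00000 = 0.003313 + 0.915651 = 0.918964.
Q̄ = (S₀/π) × [bracket] = (589/π) × 0.918964 = 172.3 W/m².

Q̄ ≈ 172 W/m²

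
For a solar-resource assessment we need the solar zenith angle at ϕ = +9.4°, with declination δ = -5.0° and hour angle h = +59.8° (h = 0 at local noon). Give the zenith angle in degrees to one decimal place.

cos θ_z = sin ϕ sin δ + cos ϕ cos δ cos h = -0.014235 + 0.494377 = 0.480142.
θ_z = arccos(0.480142) = 61.3°.

θ_z = 61.3°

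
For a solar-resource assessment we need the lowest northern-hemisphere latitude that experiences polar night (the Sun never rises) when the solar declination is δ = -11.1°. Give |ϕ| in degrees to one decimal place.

|ϕ| = 78.9°

Polar night requires cos h₀ = −tan ϕ tan δ ≥ 1, i.e. tan ϕ tan δ ≤ −1.
The boundary is |tan ϕ| · |tan δ| = 1, so |ϕ| = 90° − |δ| = 90° − 11.1° = 78.9° in the northern hemisphere.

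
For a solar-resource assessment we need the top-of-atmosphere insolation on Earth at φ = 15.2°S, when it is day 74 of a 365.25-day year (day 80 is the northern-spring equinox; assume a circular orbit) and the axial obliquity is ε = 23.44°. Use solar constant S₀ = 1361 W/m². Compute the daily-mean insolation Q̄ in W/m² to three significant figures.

Q̄ ≈ 425 W/m²

Solar longitude: λ_s = 360° × (74 − 80)/365.25 = -5.914°, i.e. -5.914° + 360° = 354.086°.
sin δ = sin 23.44° × sin 354.086° = -0.04098, so δ = -2.349°.
cos H₀ = −tan(-15.2°) tan(-2.349°) = -0.0111, H₀ = 1.5819 rad.
Bracket: H₀ sin φ sin δ + cos φ cos δ sin H₀ = 1.5819×-0.26219×-0.04098 + 0.96502×0.99916×0.99994 = 0.016997 + 0.964152 = 0.981149.
Q̄ = (S₀/π) × [bracket] = (1361/π) × 0.981149 = 425.1 W/m².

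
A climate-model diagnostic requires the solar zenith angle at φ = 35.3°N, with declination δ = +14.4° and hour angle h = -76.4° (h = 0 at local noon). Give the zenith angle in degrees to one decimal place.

cos θ_z = sin φ sin δ + cos φ cos δ cos h = 0.143707 + 0.185879 = 0.329586.
θ_z = arccos(0.329586) = 70.8°.

θ_z = 70.8°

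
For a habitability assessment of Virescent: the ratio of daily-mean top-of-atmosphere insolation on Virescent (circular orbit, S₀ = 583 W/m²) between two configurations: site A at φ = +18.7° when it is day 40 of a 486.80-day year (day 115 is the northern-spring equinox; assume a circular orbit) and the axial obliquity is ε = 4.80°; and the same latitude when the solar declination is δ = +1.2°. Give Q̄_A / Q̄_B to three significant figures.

— Configuration A (φ=+18.7°):
Solar longitude: λ_s = 360° × (40 − 115)/486.80 = -55.464°, i.e. -55.464° + 360° = 304.536°.
sin δ = sin 4.80° × sin 304.536° = -0.06893, so δ = -3.953°.
cos H₀ = −tan(+18.7°) tan(-3.953°) = 0.0234, H₀ = 1.5474 rad.
Bracket: H₀ sin φ sin δ + cos φ cos δ sin H₀ = 1.5474×0.32061×-0.06893 + 0.94721×0.99762×0.99973 = -0.034197 + 0.944701 = 0.910504.
Q̄ = (S₀/π) × [bracket] = (583/π) × 0.910504 = 168.97 W/m².
— Configuration B (φ=+18.7°):
cos H₀ = −tan(+18.7°) tan(+1.200°) = -0.0071, H₀ = 1.5779 rad.
Bracket: H₀ sin φ sin δ + cos φ cos δ sin H₀ = 1.5779×0.32061×0.02094 + 0.94721×0.99978×0.99997 = 0.010593 + 0.946973 = 0.957566.
Q̄ = (S₀/π) × [bracket] = (583/π) × 0.957566 = 177.70 W/m².
Ratio Q̄_A / Q̄_B = 168.97 / 177.70 = 0.9509.

Q̄_A / Q̄_B ≈ 0.951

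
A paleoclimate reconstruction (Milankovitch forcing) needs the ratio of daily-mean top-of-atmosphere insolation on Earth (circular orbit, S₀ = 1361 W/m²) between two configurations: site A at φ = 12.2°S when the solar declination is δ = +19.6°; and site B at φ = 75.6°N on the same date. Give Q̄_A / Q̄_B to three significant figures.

Q̄_A / Q̄_B ≈ 0.796

— Configuration A (φ=-12.2°):
cos H₀ = −tan(-12.2°) tan(+19.600°) = 0.0770, H₀ = 1.4937 rad.
Bracket: H₀ sin φ sin δ + cos φ cos δ sin H₀ = 1.4937×-0.21132×0.33545 + 0.97742×0.94206×0.99703 = -0.105884 + 0.918054 = 0.812170.
Q̄ = (S₀/π) × [bracket] = (1361/π) × 0.812170 = 351.85 W/m².
— Configuration B (φ=+75.6°):
cos H₀ = −tan(+75.6°) tan(+19.600°) = -1.3869 ≤ −1 ⇒ polar day, H₀ = π.
Bracket: H₀ sin φ sin δ + cos φ cos δ sin H₀ = 3.1416×0.96858×0.33545 + 0.24869×0.94206×0.00000 = 1.020738 + 0.000000 = 1.020738.
Q̄ = (S₀/π) × [bracket] = (1361/π) × 1.020738 = 442.20 W/m².
Ratio Q̄_A / Q̄_B = 351.85 / 442.20 = 0.7957.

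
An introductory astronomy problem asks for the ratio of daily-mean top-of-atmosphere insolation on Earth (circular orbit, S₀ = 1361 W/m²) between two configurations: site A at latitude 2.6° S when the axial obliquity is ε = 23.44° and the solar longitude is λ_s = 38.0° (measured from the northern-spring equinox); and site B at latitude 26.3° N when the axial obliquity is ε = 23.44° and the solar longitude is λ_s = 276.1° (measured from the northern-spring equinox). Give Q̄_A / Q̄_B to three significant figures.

— Configuration A (φ=-2.6°):
Solar declination: sin δ = sin ε · sin λ_s = sin 23.44° × sin 38.0° = 0.24490, so δ = +14.176°.
cos H₀ = −tan(-2.6°) tan(+14.176°) = 0.0115, H₀ = 1.5593 rad.
Bracket: H₀ sin φ sin δ + cos φ cos δ sin H₀ = 1.5593×-0.04536×0.24490 + 0.99897×0.96955×0.99993 = -0.017322 + 0.968484 = 0.951162.
Q̄ = (S₀/π) × [bracket] = (1361/π) × 0.951162 = 412.06 W/m².
— Configuration B (φ=+26.3°):
Solar declination: sin δ = sin ε · sin λ_s = sin 23.44° × sin 276.1° = -0.39554, so δ = -23.299°.
cos H₀ = −tan(+26.3°) tan(-23.299°) = 0.2128, H₀ = 1.3563 rad.
Bracket: H₀ sin φ sin δ + cos φ cos δ sin H₀ = 1.3563×0.44307×-0.39554 + 0.89649×0.91845×0.97709 = -0.237694 + 0.804518 = 0.566824.
Q̄ = (S₀/π) × [bracket] = (1361/π) × 0.566824 = 245.56 W/m².
Ratio Q̄_A / Q̄_B = 412.06 / 245.56 = 1.678.

Q̄_A / Q̄_B ≈ 1.68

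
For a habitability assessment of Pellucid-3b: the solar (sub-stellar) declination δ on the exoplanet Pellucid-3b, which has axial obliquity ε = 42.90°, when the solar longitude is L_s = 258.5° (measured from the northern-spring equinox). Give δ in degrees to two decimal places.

δ = -41.84°

sin δ = sin ε · sin L_s = sin 42.90° × sin 258.5° = -0.667055.
δ = arcsin(-0.667055) = -41.84°.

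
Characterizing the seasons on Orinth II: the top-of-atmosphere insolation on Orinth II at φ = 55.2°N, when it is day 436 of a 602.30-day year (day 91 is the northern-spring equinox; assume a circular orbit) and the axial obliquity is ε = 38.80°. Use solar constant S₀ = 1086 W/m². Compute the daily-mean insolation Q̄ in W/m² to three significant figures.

Solar longitude: λ_s = 360° × (436 − 91)/602.30 = 206.210°.
sin δ = sin 38.80° × sin 206.210° = -0.27674, so δ = -16.066°.
cos H₀ = −tan(+55.2°) tan(-16.066°) = 0.4144, H₀ = 1.1436 rad.
Bracket: H₀ sin φ sin δ + cos φ cos δ sin H₀ = 1.1436×0.82115×-0.27674 + 0.57071×0.96094×0.91011 = -0.259877 + 0.499121 = 0.239244.
Q̄ = (S₀/π) × [bracket] = (1086/π) × 0.239244 = 82.70 W/m².

Q̄ ≈ 82.7 W/m²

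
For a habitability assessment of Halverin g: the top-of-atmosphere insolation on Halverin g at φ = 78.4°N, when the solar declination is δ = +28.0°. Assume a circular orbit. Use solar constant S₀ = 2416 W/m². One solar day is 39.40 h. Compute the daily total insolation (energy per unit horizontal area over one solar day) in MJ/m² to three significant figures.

158 MJ/m²

cos H₀ = −tan(+78.4°) tan(+28.000°) = -2.5903 ≤ −1 ⇒ polar day, H₀ = π.
Bracket: H₀ sin φ sin δ + cos φ cos δ sin H₀ = 3.1416×0.97958×0.46947 + 0.20108×0.88295×0.00000 = 1.444770 + 0.000000 = 1.444770.
Q̄ = (S₀/π) × [bracket] = (2416/π) × 1.444770 = 1111.1 W/m².
Daily total = Q̄ × 39.40 h × 3600 s/h = 1111.1 × 39.40 × 3600 / 10⁶ = 157.6 MJ/m².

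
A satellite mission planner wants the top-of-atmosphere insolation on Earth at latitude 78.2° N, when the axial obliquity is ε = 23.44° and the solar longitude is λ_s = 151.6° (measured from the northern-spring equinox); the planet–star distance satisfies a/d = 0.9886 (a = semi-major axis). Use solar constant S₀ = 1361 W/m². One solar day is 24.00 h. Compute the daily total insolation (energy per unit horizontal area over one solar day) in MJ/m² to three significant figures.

21.4 MJ/m²

Solar declination: sin δ = sin ε · sin λ_s = sin 23.44° × sin 151.6° = 0.18920, so δ = +10.906°.
cos H₀ = −tan(+78.2°) tan(+10.906°) = -0.9223, H₀ = 2.7448 rad.
Bracket: H₀ sin φ sin δ + cos φ cos δ sin H₀ = 2.7448×0.97887×0.18920 + 0.20450×0.98194×0.38648 = 0.508343 + 0.077608 = 0.585951.
Inverse-square distance factor (a/d)² = 0.9886² = 0.977330.
Q̄ = (S₀/π) × 0.977330 × [bracket] = (1361/π) × 0.977330 × 0.585951 = 248.09 W/m².
Daily total = Q̄ × 24.00 h × 3600 s/h = 248.09 × 24.00 × 3600 / 10⁶ = 21.43 MJ/m².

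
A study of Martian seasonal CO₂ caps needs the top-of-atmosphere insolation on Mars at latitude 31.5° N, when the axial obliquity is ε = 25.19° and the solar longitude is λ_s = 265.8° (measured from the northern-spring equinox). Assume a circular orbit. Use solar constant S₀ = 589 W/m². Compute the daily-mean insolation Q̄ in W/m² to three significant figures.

Solar declination: sin δ = sin ε · sin λ_s = sin 25.19° × sin 265.8° = -0.42448, so δ = -25.118°.
cos H₀ = −tan(+31.5°) tan(-25.118°) = 0.2873, H₀ = 1.2794 rad.
Bracket: H₀ sin φ sin δ + cos φ cos δ sin H₀ = 1.2794×0.52250×-0.42448 + 0.85264×0.90544×0.95784 = -0.283759 + 0.739466 = 0.455707.
Q̄ = (S₀/π) × [bracket] = (589/π) × 0.455707 = 85.44 W/m².

Q̄ ≈ 85.4 W/m²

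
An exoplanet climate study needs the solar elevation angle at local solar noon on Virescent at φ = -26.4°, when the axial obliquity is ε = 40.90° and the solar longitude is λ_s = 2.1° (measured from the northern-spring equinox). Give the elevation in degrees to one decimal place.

Solar declination: sin δ = sin ε · sin λ_s = sin 40.90° × sin 2.1° = 0.02399, so δ = +1.375°.
At local noon the hour angle is zero, so the zenith angle equals |φ − δ| = |-26.4° − (+1.375°)| = 27.775°.
Elevation = 90° − 27.775° = 62.2°.

62.2°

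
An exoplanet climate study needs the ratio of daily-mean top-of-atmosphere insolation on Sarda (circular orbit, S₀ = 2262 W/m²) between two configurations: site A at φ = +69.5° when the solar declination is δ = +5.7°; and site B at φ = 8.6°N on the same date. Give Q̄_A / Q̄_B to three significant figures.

Q̄_A / Q̄_B ≈ 0.503

— Configuration A (φ=+69.5°):
cos H₀ = −tan(+69.5°) tan(+5.700°) = -0.2670, H₀ = 1.8410 rad.
Bracket: H₀ sin φ sin δ + cos φ cos δ sin H₀ = 1.8410×0.93667×0.09932 + 0.35021×0.99506×0.96371 = 0.171268 + 0.335834 = 0.507102.
Q̄ = (S₀/π) × [bracket] = (2262/π) × 0.507102 = 365.12 W/m².
— Configuration B (φ=+8.6°):
cos H₀ = −tan(+8.6°) tan(+5.700°) = -0.0151, H₀ = 1.5859 rad.
Bracket: H₀ sin φ sin δ + cos φ cos δ sin H₀ = 1.5859×0.14954×0.09932 + 0.98876×0.99506×0.99989 = 0.023554 + 0.983767 = 1.007321.
Q̄ = (S₀/π) × [bracket] = (2262/π) × 1.007321 = 725.29 W/m².
Ratio Q̄_A / Q̄_B = 365.12 / 725.29 = 0.5034.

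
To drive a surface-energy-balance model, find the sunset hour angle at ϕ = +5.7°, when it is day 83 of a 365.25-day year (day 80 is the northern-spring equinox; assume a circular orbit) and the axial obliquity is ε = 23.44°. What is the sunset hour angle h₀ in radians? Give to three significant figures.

h₀ = 1.57 rad

Solar longitude: L_s = 360° × (83 − 80)/365.25 = 2.957°.
sin δ = sin 23.44° × sin 2.957° = 0.02052, so δ = +1.176°.
cos h₀ = −tan ϕ · tan δ = −tan(+5.7°) × tan(+1.176°) = -0.0020, so h₀ = 1.5728 rad = 90.12°.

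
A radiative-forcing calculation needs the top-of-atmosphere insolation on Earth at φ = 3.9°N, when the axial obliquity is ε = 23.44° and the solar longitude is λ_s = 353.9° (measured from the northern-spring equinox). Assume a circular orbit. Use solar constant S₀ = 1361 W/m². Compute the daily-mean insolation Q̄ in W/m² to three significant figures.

Solar declination: sin δ = sin ε · sin λ_s = sin 23.44° × sin 353.9° = -0.04227, so δ = -2.423°.
cos H₀ = −tan(+3.9°) tan(-2.423°) = 0.0029, H₀ = 1.5679 rad.
Bracket: H₀ sin φ sin δ + cos φ cos δ sin H₀ = 1.5679×0.06802×-0.04227 + 0.99768×0.99911×1.00000 = -0.004508 + 0.996792 = 0.992284.
Q̄ = (S₀/π) × [bracket] = (1361/π) × 0.992284 = 429.9 W/m².

Q̄ ≈ 430 W/m²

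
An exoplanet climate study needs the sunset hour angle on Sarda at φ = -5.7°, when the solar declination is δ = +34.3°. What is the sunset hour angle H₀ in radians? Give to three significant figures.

H₀ = 1.50 rad

cos H₀ = −tan φ · tan δ = −tan(-5.7°) × tan(+34.300°) = 0.0681, so H₀ = 1.5027 rad = 86.10°.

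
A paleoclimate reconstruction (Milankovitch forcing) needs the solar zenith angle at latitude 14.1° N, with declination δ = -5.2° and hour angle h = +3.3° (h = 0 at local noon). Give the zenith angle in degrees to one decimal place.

θ_z = 19.6°

cos θ_z = sin φ sin δ + cos φ cos δ cos h = -0.022079 + 0.964279 = 0.942200.
θ_z = arccos(0.942200) = 19.6°.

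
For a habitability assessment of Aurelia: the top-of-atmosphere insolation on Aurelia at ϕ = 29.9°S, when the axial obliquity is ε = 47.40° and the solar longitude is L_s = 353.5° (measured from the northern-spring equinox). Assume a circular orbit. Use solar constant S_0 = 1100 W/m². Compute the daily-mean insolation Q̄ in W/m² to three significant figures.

Q̄ ≈ 326 W/m²

Solar declination: sin δ = sin ε · sin L_s = sin 47.40° × sin 353.5° = -0.08333, so δ = -4.780°.
cos h₀ = −tan(-29.9°) tan(-4.780°) = -0.0481, h₀ = 1.6189 rad.
Bracket: h₀ sin ϕ sin δ + cos ϕ cos δ sin h₀ = 1.6189×-0.49849×-0.08333 + 0.86690×0.99652×0.99884 = 0.067248 + 0.862881 = 0.930129.
Q̄ = (S_0/π) × [bracket] = (1100/π) × 0.930129 = 325.7 W/m².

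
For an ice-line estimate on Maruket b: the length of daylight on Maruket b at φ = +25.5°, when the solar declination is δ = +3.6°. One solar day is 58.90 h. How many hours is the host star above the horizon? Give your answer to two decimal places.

30.01 h

cos H₀ = −tan φ · tan δ = −tan(+25.5°) × tan(+3.600°) = -0.0300, so H₀ = 1.6008 rad = 91.72°.
Daylight = 2H₀/(2π) × 58.90 h = (1.6008/π) × 58.90 = 30.01 h.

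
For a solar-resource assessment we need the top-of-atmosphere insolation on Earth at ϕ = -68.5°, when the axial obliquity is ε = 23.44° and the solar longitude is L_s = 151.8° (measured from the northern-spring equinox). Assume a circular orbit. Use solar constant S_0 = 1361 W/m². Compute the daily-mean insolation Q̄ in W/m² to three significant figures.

Q̄ ≈ 55.7 W/m²

Solar declination: sin δ = sin ε · sin L_s = sin 23.44° × sin 151.8° = 0.18798, so δ = +10.835°.
cos h₀ = −tan(-68.5°) tan(+10.835°) = 0.4859, h₀ = 1.0634 rad.
Bracket: h₀ sin ϕ sin δ + cos ϕ cos δ sin h₀ = 1.0634×-0.93042×0.18798 + 0.36650×0.98217×0.87403 = -0.185989 + 0.314620 = 0.128631.
Q̄ = (S_0/π) × [bracket] = (1361/π) × 0.128631 = 55.73 W/m².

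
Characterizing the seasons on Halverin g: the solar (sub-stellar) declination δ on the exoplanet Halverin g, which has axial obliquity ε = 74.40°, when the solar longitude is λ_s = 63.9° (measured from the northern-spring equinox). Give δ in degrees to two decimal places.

δ = +59.88°

sin δ = sin ε · sin λ_s = sin 74.40° × sin 63.9° = 0.864947.
δ = arcsin(0.864947) = +59.88°.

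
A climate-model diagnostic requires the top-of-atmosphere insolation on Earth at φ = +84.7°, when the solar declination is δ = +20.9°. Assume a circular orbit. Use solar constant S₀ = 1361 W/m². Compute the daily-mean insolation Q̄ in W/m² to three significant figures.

cos H₀ = −tan(+84.7°) tan(+20.900°) = -4.1164 ≤ −1 ⇒ polar day, H₀ = π.
Bracket: H₀ sin φ sin δ + cos φ cos δ sin H₀ = 3.1416×0.99572×0.35674 + 0.09237×0.93420×0.00000 = 1.115938 + 0.000000 = 1.115938.
Q̄ = (S₀/π) × [bracket] = (1361/π) × 1.115938 = 483.4 W/m².

Q̄ ≈ 483 W/m²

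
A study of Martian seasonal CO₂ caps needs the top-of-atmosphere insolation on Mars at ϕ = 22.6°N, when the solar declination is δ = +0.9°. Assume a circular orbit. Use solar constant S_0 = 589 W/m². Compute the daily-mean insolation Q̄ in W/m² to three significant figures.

Q̄ ≈ 175 W/m²

cos h₀ = −tan(+22.6°) tan(+0.900°) = -0.0065, h₀ = 1.5773 rad.
Bracket: h₀ sin ϕ sin δ + cos ϕ cos δ sin h₀ = 1.5773×0.38430×0.01571 + 0.92321×0.99988×0.99998 = 0.009523 + 0.923081 = 0.932604.
Q̄ = (S_0/π) × [bracket] = (589/π) × 0.932604 = 174.8 W/m².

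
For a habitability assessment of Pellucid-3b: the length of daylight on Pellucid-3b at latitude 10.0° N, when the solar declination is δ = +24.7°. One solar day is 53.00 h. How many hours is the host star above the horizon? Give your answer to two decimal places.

cos h₀ = −tan ϕ · tan δ = −tan(+10.0°) × tan(+24.700°) = -0.0811, so h₀ = 1.6520 rad = 94.65°.
Daylight = 2h₀/(2π) × 53.00 h = (1.6520/π) × 53.00 = 27.87 h.

27.87 h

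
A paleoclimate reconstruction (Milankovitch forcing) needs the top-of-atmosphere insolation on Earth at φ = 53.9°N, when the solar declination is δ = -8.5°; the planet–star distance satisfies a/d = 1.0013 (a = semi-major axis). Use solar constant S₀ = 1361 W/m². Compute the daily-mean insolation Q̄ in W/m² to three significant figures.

Q̄ ≈ 177 W/m²

cos H₀ = −tan(+53.9°) tan(-8.500°) = 0.2049, H₀ = 1.3644 rad.
Bracket: H₀ sin φ sin δ + cos φ cos δ sin H₀ = 1.3644×0.80799×-0.14781 + 0.58920×0.98902×0.97877 = -0.162949 + 0.570359 = 0.407410.
Inverse-square distance factor (a/d)² = 1.0013² = 1.002602.
Q̄ = (S₀/π) × 1.002602 × [bracket] = (1361/π) × 1.002602 × 0.407410 = 177.0 W/m².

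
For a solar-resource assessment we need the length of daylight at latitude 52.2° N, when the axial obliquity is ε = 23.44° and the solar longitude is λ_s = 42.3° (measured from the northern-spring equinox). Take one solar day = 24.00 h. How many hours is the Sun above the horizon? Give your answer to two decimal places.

14.80 h

Solar declination: sin δ = sin ε · sin λ_s = sin 23.44° × sin 42.3° = 0.26772, so δ = +15.528°.
cos H₀ = −tan φ · tan δ = −tan(+52.2°) × tan(+15.528°) = -0.3582, so H₀ = 1.9372 rad = 110.99°.
Daylight = 2H₀/(2π) × 24.00 h = (1.9372/π) × 24.00 = 14.80 h.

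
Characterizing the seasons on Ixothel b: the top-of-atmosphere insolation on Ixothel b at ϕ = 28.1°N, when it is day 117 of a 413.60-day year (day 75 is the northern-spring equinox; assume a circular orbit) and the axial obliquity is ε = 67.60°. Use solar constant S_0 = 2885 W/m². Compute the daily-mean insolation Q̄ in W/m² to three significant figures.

Q̄ ≈ 1.09e+03 W/m²

Solar longitude: L_s = 360° × (117 − 75)/413.60 = 36.557°.
sin δ = sin 67.60° × sin 36.557° = 0.55068, so δ = +33.414°.
cos h₀ = −tan(+28.1°) tan(+33.414°) = -0.3523, h₀ = 1.9308 rad.
Bracket: h₀ sin ϕ sin δ + cos ϕ cos δ sin h₀ = 1.9308×0.47101×0.55068 + 0.88213×0.83472×0.93590 = 0.500803 + 0.689133 = 1.189936.
Q̄ = (S_0/π) × [bracket] = (2885/π) × 1.189936 = 1093 W/m².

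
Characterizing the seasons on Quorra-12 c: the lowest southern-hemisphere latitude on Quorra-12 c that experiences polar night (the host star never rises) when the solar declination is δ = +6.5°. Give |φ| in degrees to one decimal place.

|φ| = 83.5°

Polar night requires cos H₀ = −tan φ tan δ ≥ 1, i.e. tan φ tan δ ≤ −1.
The boundary is |tan φ| · |tan δ| = 1, so |φ| = 90° − |δ| = 90° − 6.5° = 83.5° in the southern hemisphere.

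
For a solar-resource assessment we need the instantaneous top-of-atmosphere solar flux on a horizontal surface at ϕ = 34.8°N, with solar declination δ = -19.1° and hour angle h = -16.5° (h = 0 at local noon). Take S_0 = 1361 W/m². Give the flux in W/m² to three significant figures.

cos θ_z = sin ϕ sin δ + cos ϕ cos δ cos h = -0.186748 + 0.743990 = 0.557242.
Flux = S_0 · cos θ_z = 1361 × 0.557242 = 758.4 W/m².

758 W/m²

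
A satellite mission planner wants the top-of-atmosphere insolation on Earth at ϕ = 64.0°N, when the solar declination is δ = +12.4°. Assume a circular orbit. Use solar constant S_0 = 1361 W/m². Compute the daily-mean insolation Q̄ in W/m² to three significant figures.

Q̄ ≈ 336 W/m²

cos h₀ = −tan(+64.0°) tan(+12.400°) = -0.4508, h₀ = 2.0384 rad.
Bracket: h₀ sin ϕ sin δ + cos ϕ cos δ sin h₀ = 2.0384×0.89879×0.21474 + 0.43837×0.97667×0.89263 = 0.393424 + 0.382173 = 0.775597.
Q̄ = (S_0/π) × [bracket] = (1361/π) × 0.775597 = 336.0 W/m².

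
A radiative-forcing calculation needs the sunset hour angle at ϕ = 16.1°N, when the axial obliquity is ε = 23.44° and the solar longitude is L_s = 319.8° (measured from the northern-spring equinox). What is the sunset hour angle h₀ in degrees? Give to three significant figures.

Solar declination: sin δ = sin ε · sin L_s = sin 23.44° × sin 319.8° = -0.25676, so δ = -14.878°.
cos h₀ = −tan ϕ · tan δ = −tan(+16.1°) × tan(-14.878°) = 0.0767, so h₀ = 1.4940 rad = 85.60°.

h₀ = 85.6°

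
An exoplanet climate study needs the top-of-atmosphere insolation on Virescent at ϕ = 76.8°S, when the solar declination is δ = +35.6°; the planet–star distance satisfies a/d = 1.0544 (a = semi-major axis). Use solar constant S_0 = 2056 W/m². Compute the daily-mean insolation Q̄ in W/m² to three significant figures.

cos h₀ = −tan(-76.8°) tan(+35.600°) = 3.0524 ≥ 1 ⇒ polar night, h₀ = 0 and Q̄ = 0.
Inverse-square distance factor (a/d)² = 1.0544² = 1.111759.

Q̄ ≈ 0.00 W/m²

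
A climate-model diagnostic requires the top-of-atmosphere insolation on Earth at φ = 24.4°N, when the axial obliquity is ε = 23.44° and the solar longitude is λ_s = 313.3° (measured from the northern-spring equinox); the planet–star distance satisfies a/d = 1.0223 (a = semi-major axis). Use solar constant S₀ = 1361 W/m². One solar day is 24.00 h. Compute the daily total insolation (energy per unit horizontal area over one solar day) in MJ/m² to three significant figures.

Solar declination: sin δ = sin ε · sin λ_s = sin 23.44° × sin 313.3° = -0.28950, so δ = -16.828°.
cos H₀ = −tan(+24.4°) tan(-16.828°) = 0.1372, H₀ = 1.4332 rad.
Bracket: H₀ sin φ sin δ + cos φ cos δ sin H₀ = 1.4332×0.41310×-0.28950 + 0.91068×0.95718×0.99054 = -0.171400 + 0.863439 = 0.692039.
Inverse-square distance factor (a/d)² = 1.0223² = 1.045097.
Q̄ = (S₀/π) × 1.045097 × [bracket] = (1361/π) × 1.045097 × 0.692039 = 313.33 W/m².
Daily total = Q̄ × 24.00 h × 3600 s/h = 313.33 × 24.00 × 3600 / 10⁶ = 27.07 MJ/m².

27.1 MJ/m²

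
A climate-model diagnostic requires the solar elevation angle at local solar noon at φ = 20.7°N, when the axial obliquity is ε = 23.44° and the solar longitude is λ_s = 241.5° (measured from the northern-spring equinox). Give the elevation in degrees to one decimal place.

48.8°

Solar declination: sin δ = sin ε · sin λ_s = sin 23.44° × sin 241.5° = -0.34958, so δ = -20.462°.
At local noon the hour angle is zero, so the zenith angle equals |φ − δ| = |+20.7° − (-20.462°)| = 41.162°.
Elevation = 90° − 41.162° = 48.8°.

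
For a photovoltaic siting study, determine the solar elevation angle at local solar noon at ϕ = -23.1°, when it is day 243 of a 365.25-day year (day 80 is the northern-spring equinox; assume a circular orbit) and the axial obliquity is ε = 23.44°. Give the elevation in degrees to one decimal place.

Solar longitude: L_s = 360° × (243 − 80)/365.25 = 160.657°.
sin δ = sin 23.44° × sin 160.657° = 0.13176, so δ = +7.571°.
At local noon the hour angle is zero, so the zenith angle equals |ϕ − δ| = |-23.1° − (+7.571°)| = 30.671°.
Elevation = 90° − 30.671° = 59.3°.

59.3°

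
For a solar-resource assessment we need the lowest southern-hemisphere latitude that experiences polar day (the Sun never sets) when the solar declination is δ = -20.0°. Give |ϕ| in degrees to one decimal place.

Polar day requires cos h₀ = −tan ϕ tan δ ≤ −1, i.e. tan ϕ tan δ ≥ 1.
The boundary is |tan ϕ| · |tan δ| = 1, so |ϕ| = 90° − |δ| = 90° − 20.0° = 70.0° in the southern hemisphere.

|ϕ| = 70.0°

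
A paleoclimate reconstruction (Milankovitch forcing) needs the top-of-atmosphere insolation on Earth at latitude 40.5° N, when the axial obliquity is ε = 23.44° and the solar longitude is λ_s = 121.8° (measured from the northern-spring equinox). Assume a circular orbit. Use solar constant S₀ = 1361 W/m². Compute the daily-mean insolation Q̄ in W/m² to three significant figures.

Solar declination: sin δ = sin ε · sin λ_s = sin 23.44° × sin 121.8° = 0.33808, so δ = +19.760°.
cos H₀ = −tan(+40.5°) tan(+19.760°) = -0.3068, H₀ = 1.8826 rad.
Bracket: H₀ sin φ sin δ + cos φ cos δ sin H₀ = 1.8826×0.64945×0.33808 + 0.76041×0.94112×0.95177 = 0.413355 + 0.681122 = 1.094477.
Q̄ = (S₀/π) × [bracket] = (1361/π) × 1.094477 = 474.1 W/m².

Q̄ ≈ 474 W/m²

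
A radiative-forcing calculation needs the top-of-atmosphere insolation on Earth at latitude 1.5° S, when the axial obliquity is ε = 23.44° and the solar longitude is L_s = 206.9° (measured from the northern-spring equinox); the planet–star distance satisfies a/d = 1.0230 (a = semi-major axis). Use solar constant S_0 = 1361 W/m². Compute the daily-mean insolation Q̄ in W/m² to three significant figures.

Q̄ ≈ 449 W/m²

Solar declination: sin δ = sin ε · sin L_s = sin 23.44° × sin 206.9° = -0.17997, so δ = -10.368°.
cos h₀ = −tan(-1.5°) tan(-10.368°) = -0.0048, h₀ = 1.5756 rad.
Bracket: h₀ sin ϕ sin δ + cos ϕ cos δ sin h₀ = 1.5756×-0.02618×-0.17997 + 0.99966×0.98367×0.99999 = 0.007424 + 0.983326 = 0.990750.
Inverse-square distance factor (a/d)² = 1.0230² = 1.046529.
Q̄ = (S_0/π) × 1.046529 × [bracket] = (1361/π) × 1.046529 × 0.990750 = 449.2 W/m².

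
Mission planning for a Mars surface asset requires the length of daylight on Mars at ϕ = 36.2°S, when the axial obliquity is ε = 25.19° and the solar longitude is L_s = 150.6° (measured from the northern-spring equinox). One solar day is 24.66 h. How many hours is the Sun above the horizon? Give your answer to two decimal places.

11.10 h

Solar declination: sin δ = sin ε · sin L_s = sin 25.19° × sin 150.6° = 0.20894, so δ = +12.060°.
cos h₀ = −tan ϕ · tan δ = −tan(-36.2°) × tan(+12.060°) = 0.1564, so h₀ = 1.4138 rad = 81.00°.
Daylight = 2h₀/(2π) × 24.66 h = (1.4138/π) × 24.66 = 11.10 h.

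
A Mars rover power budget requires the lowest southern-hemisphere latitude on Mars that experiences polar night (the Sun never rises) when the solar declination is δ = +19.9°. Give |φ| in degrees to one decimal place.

Polar night requires cos H₀ = −tan φ tan δ ≥ 1, i.e. tan φ tan δ ≤ −1.
The boundary is |tan φ| · |tan δ| = 1, so |φ| = 90° − |δ| = 90° − 19.9° = 70.1° in the southern hemisphere.

|φ| = 70.1°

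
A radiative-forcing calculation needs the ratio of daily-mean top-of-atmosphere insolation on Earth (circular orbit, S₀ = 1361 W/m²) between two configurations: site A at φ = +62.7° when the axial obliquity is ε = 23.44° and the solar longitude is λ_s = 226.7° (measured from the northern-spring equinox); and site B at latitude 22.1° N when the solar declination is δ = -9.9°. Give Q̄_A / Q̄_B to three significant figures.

Q̄_A / Q̄_B ≈ 0.139

— Configuration A (φ=+62.7°):
Solar declination: sin δ = sin ε · sin λ_s = sin 23.44° × sin 226.7° = -0.28950, so δ = -16.828°.
cos H₀ = −tan(+62.7°) tan(-16.828°) = 0.5860, H₀ = 0.9447 rad.
Bracket: H₀ sin φ sin δ + cos φ cos δ sin H₀ = 0.9447×0.88862×-0.28950 + 0.45865×0.95718×0.81032 = -0.243029 + 0.355739 = 0.112710.
Q̄ = (S₀/π) × [bracket] = (1361/π) × 0.112710 = 48.828 W/m².
— Configuration B (φ=+22.1°):
cos H₀ = −tan(+22.1°) tan(-9.900°) = 0.0709, H₀ = 1.4999 rad.
Bracket: H₀ sin φ sin δ + cos φ cos δ sin H₀ = 1.4999×0.37622×-0.17193 + 0.92653×0.98511×0.99749 = -0.097019 + 0.910443 = 0.813424.
Q̄ = (S₀/π) × [bracket] = (1361/π) × 0.813424 = 352.39 W/m².
Ratio Q̄_A / Q̄_B = 48.828 / 352.39 = 0.1386.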